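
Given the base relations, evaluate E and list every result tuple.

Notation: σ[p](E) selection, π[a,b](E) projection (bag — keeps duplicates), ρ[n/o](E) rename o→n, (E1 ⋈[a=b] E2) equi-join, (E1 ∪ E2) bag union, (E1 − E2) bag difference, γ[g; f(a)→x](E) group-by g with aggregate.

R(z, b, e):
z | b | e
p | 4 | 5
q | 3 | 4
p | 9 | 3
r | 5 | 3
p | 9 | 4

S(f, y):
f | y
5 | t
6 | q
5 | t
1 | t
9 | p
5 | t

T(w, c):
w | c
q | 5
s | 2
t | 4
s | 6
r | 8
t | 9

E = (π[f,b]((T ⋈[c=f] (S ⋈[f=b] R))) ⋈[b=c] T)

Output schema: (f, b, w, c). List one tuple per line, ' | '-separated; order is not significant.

Per-node cardinality:
  T → 6
  S → 6
  R → 5
  (S ⋈[f=b] R) → 5
  (T ⋈[c=f] (S ⋈[f=b] R)) → 5
  π[f,b]((T ⋈[c=f] (S ⋈[f=b] R))) → 5
  T → 6
  (π[f,b]((T ⋈[c=f] (S ⋈[f=b] R))) ⋈[b=c] T) → 5

== RESULT ==
f | b | w | c
5 | 5 | q | 5
5 | 5 | q | 5
5 | 5 | q | 5
9 | 9 | t | 9
9 | 9 | t | 9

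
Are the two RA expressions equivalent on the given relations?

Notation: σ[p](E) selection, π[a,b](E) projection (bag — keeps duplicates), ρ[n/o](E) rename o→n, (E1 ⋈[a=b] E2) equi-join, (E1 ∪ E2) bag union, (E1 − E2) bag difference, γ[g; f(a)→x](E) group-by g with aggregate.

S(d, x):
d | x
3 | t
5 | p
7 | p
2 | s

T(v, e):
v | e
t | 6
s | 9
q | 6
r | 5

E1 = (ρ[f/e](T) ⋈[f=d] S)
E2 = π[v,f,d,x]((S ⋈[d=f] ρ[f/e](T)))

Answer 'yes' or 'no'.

E1 row counts bottom-up:
  T → 4
  ρ[f/e](T) → 4
  S → 4
  (ρ[f/e](T) ⋈[f=d] S) → 1
E2 row counts bottom-up:
  S → 4
  T → 4
  ρ[f/e](T) → 4
  (S ⋈[d=f] ρ[f/e](T)) → 1
  π[v,f,d,x]((S ⋈[d=f] ρ[f/e](T))) → 1

E1 and E2 produce the same multiset:
v | f | d | x
r | 5 | 5 | p

yes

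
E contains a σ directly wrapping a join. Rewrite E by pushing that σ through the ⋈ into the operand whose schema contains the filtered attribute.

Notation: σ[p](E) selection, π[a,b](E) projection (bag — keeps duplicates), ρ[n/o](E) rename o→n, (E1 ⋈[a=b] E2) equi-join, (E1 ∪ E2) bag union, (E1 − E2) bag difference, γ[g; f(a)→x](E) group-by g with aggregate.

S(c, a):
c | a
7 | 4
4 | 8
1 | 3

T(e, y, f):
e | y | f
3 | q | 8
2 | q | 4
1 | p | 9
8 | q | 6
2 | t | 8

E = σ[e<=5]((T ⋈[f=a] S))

σ filters on e, owned by the left side.
E' = (σ[e<=5](T) ⋈[f=a] S)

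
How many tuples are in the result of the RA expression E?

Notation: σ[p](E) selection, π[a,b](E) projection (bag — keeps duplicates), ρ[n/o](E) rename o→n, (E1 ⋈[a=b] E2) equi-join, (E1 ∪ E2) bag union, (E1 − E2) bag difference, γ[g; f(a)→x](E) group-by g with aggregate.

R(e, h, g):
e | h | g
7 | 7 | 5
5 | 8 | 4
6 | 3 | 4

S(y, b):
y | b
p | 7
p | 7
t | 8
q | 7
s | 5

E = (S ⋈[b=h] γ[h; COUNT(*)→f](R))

Row counts bottom-up:
  S → 5
  R → 3
  γ[h; COUNT(*)→f](R) → 3
  (S ⋈[b=h] γ[h; COUNT(*)→f](R)) → 4

|E| = 4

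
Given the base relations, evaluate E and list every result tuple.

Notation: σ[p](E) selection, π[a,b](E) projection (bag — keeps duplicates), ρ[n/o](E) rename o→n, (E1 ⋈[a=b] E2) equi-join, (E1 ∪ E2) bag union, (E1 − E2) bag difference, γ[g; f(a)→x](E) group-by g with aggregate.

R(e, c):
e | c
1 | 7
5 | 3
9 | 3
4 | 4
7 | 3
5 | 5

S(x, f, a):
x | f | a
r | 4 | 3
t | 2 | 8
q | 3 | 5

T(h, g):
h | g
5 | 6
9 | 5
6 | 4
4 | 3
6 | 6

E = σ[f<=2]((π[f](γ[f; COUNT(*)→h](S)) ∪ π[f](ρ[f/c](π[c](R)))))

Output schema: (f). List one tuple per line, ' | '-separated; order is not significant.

Stepwise |·|:
  S → 3
  γ[f; COUNT(*)→h](S) → 3
  π[f](γ[f; COUNT(*)→h](S)) → 3
  R → 6
  π[c](R) → 6
  ρ[f/c](π[c](R)) → 6
  π[f](ρ[f/c](π[c](R))) → 6
  (π[f](γ[f; COUNT(*)→h](S)) ∪ π[f](ρ[f/c](π[c](R)))) → 9
  σ[f<=2]((π[f](γ[f; COUNT(*)→h](S)) ∪ π[f](ρ[f/c](π[c](R))))) → 1

== RESULT ==
f
2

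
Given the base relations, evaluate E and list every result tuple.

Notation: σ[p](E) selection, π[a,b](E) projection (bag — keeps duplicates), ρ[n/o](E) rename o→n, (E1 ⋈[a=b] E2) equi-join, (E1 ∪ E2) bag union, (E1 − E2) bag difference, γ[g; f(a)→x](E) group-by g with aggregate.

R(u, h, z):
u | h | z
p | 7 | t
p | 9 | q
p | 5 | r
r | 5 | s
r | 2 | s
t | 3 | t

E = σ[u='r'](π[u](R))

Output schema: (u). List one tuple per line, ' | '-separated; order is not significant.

Row counts bottom-up:
  R → 6
  π[u](R) → 6
  σ[u='r'](π[u](R)) → 2

== RESULT ==
u
r
r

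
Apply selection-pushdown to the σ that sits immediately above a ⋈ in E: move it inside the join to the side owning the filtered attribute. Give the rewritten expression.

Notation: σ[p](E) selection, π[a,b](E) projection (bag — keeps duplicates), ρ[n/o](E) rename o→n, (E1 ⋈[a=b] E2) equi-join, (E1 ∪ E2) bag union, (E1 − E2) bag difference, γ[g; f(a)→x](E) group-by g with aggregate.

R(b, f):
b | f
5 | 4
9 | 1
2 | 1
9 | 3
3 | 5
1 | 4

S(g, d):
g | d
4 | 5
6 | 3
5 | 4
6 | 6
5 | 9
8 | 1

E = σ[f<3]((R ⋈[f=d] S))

σ filters on f, owned by the left side.
E' = (σ[f<3](R) ⋈[f=d] S)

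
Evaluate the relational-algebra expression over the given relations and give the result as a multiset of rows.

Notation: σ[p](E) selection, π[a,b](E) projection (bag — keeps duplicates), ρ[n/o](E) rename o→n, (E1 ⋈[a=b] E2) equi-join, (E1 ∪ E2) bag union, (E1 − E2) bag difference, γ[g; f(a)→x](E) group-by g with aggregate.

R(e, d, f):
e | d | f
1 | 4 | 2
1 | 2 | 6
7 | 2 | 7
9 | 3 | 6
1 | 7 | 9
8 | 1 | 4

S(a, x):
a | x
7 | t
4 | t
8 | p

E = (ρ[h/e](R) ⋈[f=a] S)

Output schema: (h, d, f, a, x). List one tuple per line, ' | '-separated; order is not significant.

Stepwise |·|:
  R → 6
  ρ[h/e](R) → 6
  S → 3
  (ρ[h/e](R) ⋈[f=a] S) → 2

== RESULT ==
h | d | f | a | x
7 | 2 | 7 | 7 | t
8 | 1 | 4 | 4 | t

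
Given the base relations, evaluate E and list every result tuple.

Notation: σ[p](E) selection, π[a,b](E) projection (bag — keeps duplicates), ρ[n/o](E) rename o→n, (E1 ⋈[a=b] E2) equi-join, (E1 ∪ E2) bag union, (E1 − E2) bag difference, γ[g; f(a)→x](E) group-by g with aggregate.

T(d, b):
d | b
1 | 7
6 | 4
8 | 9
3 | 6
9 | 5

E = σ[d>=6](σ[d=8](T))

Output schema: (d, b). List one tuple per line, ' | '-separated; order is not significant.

Stepwise |·|:
  T → 5
  σ[d=8](T) → 1
  σ[d>=6](σ[d=8](T)) → 1

== RESULT ==
d | b
8 | 9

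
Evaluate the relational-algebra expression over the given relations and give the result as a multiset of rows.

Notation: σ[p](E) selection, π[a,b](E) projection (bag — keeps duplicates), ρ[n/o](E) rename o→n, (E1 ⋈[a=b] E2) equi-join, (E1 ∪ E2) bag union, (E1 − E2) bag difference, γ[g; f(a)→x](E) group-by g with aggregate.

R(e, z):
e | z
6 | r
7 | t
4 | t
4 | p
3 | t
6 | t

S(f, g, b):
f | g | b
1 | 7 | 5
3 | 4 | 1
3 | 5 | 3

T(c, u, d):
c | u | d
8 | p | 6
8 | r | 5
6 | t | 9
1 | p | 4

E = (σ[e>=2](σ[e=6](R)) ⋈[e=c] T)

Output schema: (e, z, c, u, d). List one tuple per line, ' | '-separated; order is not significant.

Row counts bottom-up:
  R → 6
  σ[e=6](R) → 2
  σ[e>=2](σ[e=6](R)) → 2
  T → 4
  (σ[e>=2](σ[e=6](R)) ⋈[e=c] T) → 2

== RESULT ==
e | z | c | u | d
6 | r | 6 | t | 9
6 | t | 6 | t | 9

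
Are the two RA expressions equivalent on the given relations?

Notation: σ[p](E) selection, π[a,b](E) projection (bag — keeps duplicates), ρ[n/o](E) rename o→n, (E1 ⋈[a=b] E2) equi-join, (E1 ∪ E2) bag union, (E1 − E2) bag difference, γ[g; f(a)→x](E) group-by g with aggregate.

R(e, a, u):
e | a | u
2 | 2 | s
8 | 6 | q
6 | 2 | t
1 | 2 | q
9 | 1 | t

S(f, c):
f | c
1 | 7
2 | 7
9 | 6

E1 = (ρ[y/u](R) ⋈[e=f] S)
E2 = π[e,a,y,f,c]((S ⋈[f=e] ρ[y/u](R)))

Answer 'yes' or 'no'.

E1 stepwise |·|:
  R → 5
  ρ[y/u](R) → 5
  S → 3
  (ρ[y/u](R) ⋈[e=f] S) → 3
E2 stepwise |·|:
  S → 3
  R → 5
  ρ[y/u](R) → 5
  (S ⋈[f=e] ρ[y/u](R)) → 3
  π[e,a,y,f,c]((S ⋈[f=e] ρ[y/u](R))) → 3

E1 and E2 produce the same multiset:
e | a | y | f | c
1 | 2 | q | 1 | 7
2 | 2 | s | 2 | 7
9 | 1 | t | 9 | 6

yes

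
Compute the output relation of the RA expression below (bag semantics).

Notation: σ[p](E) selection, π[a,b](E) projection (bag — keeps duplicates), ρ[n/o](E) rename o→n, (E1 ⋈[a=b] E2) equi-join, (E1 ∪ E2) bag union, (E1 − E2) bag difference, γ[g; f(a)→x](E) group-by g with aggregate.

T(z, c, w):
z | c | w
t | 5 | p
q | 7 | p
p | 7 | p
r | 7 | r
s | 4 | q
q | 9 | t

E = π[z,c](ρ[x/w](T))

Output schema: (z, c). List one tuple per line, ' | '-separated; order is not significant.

Row counts bottom-up:
  T → 6
  ρ[x/w](T) → 6
  π[z,c](ρ[x/w](T)) → 6

== RESULT ==
z | c
p | 7
q | 7
q | 9
r | 7
s | 4
t | 5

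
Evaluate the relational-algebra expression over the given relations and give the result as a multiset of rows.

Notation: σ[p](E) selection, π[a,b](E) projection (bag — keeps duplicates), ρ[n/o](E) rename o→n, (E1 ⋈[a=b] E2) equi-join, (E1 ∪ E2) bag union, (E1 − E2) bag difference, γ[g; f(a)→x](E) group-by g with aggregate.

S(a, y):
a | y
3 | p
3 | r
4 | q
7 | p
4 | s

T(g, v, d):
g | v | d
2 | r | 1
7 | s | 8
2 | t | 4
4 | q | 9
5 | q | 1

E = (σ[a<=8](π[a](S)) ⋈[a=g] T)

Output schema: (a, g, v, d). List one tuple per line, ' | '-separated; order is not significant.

Per-node cardinality:
  S → 5
  π[a](S) → 5
  σ[a<=8](π[a](S)) → 5
  T → 5
  (σ[a<=8](π[a](S)) ⋈[a=g] T) → 3

== RESULT ==
a | g | v | d
4 | 4 | q | 9
4 | 4 | q | 9
7 | 7 | s | 8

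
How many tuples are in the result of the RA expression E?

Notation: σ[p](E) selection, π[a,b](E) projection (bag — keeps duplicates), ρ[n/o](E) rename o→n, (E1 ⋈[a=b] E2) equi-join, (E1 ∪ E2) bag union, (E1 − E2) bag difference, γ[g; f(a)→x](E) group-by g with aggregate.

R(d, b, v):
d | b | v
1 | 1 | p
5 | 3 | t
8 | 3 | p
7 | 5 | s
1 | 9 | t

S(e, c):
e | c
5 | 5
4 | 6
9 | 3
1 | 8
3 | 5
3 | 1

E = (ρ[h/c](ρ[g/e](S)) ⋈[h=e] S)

Row counts bottom-up:
  S → 6
  ρ[g/e](S) → 6
  ρ[h/c](ρ[g/e](S)) → 6
  S → 6
  (ρ[h/c](ρ[g/e](S)) ⋈[h=e] S) → 5

|E| = 5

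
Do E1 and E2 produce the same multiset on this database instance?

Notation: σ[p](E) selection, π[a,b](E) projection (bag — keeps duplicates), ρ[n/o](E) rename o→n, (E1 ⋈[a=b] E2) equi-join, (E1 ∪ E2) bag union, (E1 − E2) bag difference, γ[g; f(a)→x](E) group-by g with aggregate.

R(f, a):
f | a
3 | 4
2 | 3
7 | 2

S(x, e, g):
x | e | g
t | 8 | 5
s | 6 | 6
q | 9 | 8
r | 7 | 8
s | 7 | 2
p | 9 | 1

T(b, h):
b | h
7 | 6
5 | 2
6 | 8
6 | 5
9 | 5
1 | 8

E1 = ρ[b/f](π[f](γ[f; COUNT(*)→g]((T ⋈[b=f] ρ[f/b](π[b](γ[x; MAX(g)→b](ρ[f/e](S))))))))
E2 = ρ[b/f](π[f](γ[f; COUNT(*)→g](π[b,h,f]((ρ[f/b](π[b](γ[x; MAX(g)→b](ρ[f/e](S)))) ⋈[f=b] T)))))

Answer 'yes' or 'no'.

E1 row counts bottom-up:
  T → 6
  S → 6
  ρ[f/e](S) → 6
  γ[x; MAX(g)→b](ρ[f/e](S)) → 5
  π[b](γ[x; MAX(g)→b](ρ[f/e](S))) → 5
  ρ[f/b](π[b](γ[x; MAX(g)→b](ρ[f/e](S)))) → 5
  (T ⋈[b=f] ρ[f/b](π[b](γ[x; MAX(g)→b](ρ[f/e](S))))) → 4
  γ[f; COUNT(*)→g]((T ⋈[b=f] ρ[f/b](π[b](γ[x; MAX(g)→b](ρ[f/e](S)))))) → 3
  π[f](γ[f; COUNT(*)→g]((T ⋈[b=f] ρ[f/b](π[b](γ[x; MAX(g)→b](ρ[f/e](S))))))) → 3
  ρ[b/f](π[f](γ[f; COUNT(*)→g]((T ⋈[b=f] ρ[f/b](π[b](γ[x; MAX(g)→b](ρ[f/e](S)))))))) → 3
E2 row counts bottom-up:
  S → 6
  ρ[f/e](S) → 6
  γ[x; MAX(g)→b](ρ[f/e](S)) → 5
  π[b](γ[x; MAX(g)→b](ρ[f/e](S))) → 5
  ρ[f/b](π[b](γ[x; MAX(g)→b](ρ[f/e](S)))) → 5
  T → 6
  (ρ[f/b](π[b](γ[x; MAX(g)→b](ρ[f/e](S)))) ⋈[f=b] T) → 4
  π[b,h,f]((ρ[f/b](π[b](γ[x; MAX(g)→b](ρ[f/e](S)))) ⋈[f=b] T)) → 4
  γ[f; COUNT(*)→g](π[b,h,f]((ρ[f/b](π[b](γ[x; MAX(g)→b](ρ[f/e](S)))) ⋈[f=b] T))) → 3
  π[f](γ[f; COUNT(*)→g](π[b,h,f]((ρ[f/b](π[b](γ[x; MAX(g)→b](ρ[f/e](S)))) ⋈[f=b] T)))) → 3
  ρ[b/f](π[f](γ[f; COUNT(*)→g](π[b,h,f]((ρ[f/b](π[b](γ[x; MAX(g)→b](ρ[f/e](S)))) ⋈[f=b] T))))) → 3

E1 and E2 produce the same multiset:
b
1
5
6

yes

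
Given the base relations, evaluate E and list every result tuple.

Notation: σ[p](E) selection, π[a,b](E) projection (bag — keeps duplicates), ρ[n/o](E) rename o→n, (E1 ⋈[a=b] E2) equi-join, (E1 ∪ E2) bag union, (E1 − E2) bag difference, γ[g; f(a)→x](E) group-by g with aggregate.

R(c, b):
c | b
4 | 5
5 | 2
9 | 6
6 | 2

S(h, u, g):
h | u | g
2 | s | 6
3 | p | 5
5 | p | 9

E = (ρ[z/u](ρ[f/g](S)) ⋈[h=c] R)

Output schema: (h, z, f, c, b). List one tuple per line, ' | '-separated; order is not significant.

Subexpression sizes:
  S → 3
  ρ[f/g](S) → 3
  ρ[z/u](ρ[f/g](S)) → 3
  R → 4
  (ρ[z/u](ρ[f/g](S)) ⋈[h=c] R) → 1

== RESULT ==
h | z | f | c | b
5 | p | 9 | 5 | 2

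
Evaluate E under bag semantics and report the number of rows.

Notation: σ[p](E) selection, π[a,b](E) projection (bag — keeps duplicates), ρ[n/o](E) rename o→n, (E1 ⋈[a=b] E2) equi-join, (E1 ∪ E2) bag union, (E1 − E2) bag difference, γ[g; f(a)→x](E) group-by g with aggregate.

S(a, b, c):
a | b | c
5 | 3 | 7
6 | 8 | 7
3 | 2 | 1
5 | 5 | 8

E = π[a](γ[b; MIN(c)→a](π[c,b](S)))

Subexpression sizes:
  S → 4
  π[c,b](S) → 4
  γ[b; MIN(c)→a](π[c,b](S)) → 4
  π[a](γ[b; MIN(c)→a](π[c,b](S))) → 4

|E| = 4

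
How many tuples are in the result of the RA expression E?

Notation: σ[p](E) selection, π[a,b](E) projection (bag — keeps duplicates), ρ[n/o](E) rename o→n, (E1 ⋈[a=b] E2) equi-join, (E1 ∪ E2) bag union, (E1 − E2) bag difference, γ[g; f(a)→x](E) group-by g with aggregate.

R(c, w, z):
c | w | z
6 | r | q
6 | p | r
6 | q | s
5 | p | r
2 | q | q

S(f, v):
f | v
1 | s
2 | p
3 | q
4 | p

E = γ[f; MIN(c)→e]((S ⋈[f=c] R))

Row counts bottom-up:
  S → 4
  R → 5
  (S ⋈[f=c] R) → 1
  γ[f; MIN(c)→e]((S ⋈[f=c] R)) → 1

|E| = 1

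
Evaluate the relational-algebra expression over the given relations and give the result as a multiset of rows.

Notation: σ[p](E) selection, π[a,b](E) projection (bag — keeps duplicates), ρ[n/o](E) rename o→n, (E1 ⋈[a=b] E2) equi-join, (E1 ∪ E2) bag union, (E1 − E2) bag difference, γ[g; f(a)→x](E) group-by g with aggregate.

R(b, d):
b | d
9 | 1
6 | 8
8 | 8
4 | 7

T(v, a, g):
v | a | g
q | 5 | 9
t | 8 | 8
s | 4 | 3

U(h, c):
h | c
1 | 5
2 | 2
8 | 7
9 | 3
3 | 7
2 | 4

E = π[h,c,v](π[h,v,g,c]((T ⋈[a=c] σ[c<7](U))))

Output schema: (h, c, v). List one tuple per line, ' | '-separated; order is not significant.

Subexpression sizes:
  T → 3
  U → 6
  σ[c<7](U) → 4
  (T ⋈[a=c] σ[c<7](U)) → 2
  π[h,v,g,c]((T ⋈[a=c] σ[c<7](U))) → 2
  π[h,c,v](π[h,v,g,c]((T ⋈[a=c] σ[c<7](U)))) → 2

== RESULT ==
h | c | v
1 | 5 | q
2 | 4 | s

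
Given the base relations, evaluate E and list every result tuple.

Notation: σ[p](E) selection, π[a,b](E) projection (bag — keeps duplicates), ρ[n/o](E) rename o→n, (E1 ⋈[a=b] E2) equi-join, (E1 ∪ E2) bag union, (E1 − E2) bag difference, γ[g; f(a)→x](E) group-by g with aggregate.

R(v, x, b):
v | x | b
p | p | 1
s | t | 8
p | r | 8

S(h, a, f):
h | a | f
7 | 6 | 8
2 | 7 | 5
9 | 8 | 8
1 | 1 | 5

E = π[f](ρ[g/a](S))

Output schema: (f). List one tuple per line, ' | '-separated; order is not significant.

Subexpression sizes:
  S → 4
  ρ[g/a](S) → 4
  π[f](ρ[g/a](S)) → 4

== RESULT ==
f
5
5
8
8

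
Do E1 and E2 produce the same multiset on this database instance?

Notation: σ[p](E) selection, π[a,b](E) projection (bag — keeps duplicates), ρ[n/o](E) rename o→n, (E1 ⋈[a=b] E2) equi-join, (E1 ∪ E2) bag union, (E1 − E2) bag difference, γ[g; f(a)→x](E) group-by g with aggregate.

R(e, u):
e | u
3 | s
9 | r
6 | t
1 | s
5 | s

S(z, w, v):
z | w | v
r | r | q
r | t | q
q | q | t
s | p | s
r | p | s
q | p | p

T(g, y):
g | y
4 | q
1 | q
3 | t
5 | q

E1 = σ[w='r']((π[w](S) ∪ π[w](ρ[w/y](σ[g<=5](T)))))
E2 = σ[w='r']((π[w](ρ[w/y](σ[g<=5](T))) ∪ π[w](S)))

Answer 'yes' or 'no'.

E1 per-node cardinality:
  S → 6
  π[w](S) → 6
  T → 4
  σ[g<=5](T) → 4
  ρ[w/y](σ[g<=5](T)) → 4
  π[w](ρ[w/y](σ[g<=5](T))) → 4
  (π[w](S) ∪ π[w](ρ[w/y](σ[g<=5](T)))) → 10
  σ[w='r']((π[w](S) ∪ π[w](ρ[w/y](σ[g<=5](T))))) → 1
E2 per-node cardinality:
  T → 4
  σ[g<=5](T) → 4
  ρ[w/y](σ[g<=5](T)) → 4
  π[w](ρ[w/y](σ[g<=5](T))) → 4
  S → 6
  π[w](S) → 6
  (π[w](ρ[w/y](σ[g<=5](T))) ∪ π[w](S)) → 10
  σ[w='r']((π[w](ρ[w/y](σ[g<=5](T))) ∪ π[w](S))) → 1

E1 and E2 produce the same multiset:
w
r

yes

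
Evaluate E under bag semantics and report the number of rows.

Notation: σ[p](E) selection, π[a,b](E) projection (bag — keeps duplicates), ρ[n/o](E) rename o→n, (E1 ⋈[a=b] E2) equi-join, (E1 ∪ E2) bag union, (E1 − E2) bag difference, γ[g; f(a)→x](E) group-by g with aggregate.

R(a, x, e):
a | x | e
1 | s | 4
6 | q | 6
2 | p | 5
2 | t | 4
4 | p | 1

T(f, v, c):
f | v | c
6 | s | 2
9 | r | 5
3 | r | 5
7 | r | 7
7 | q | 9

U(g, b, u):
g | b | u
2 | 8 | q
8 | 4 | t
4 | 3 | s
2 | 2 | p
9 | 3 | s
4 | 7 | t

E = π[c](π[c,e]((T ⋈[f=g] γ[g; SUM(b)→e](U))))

Row counts bottom-up:
  T → 5
  U → 6
  γ[g; SUM(b)→e](U) → 4
  (T ⋈[f=g] γ[g; SUM(b)→e](U)) → 1
  π[c,e]((T ⋈[f=g] γ[g; SUM(b)→e](U))) → 1
  π[c](π[c,e]((T ⋈[f=g] γ[g; SUM(b)→e](U)))) → 1

|E| = 1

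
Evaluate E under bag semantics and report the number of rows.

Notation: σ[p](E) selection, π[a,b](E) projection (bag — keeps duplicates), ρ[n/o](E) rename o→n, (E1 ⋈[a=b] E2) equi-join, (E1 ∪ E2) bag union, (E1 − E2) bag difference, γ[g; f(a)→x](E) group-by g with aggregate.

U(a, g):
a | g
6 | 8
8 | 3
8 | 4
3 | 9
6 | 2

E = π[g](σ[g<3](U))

Row counts bottom-up:
  U → 5
  σ[g<3](U) → 1
  π[g](σ[g<3](U)) → 1

|E| = 1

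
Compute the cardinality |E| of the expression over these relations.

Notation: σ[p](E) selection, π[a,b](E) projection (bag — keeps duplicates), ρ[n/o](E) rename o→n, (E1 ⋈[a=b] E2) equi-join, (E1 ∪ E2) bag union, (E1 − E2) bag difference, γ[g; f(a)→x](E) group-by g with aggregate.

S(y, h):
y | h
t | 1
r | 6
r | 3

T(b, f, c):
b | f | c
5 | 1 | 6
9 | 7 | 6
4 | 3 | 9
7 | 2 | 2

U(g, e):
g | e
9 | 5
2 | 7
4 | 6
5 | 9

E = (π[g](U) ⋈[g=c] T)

Stepwise |·|:
  U → 4
  π[g](U) → 4
  T → 4
  (π[g](U) ⋈[g=c] T) → 2

|E| = 2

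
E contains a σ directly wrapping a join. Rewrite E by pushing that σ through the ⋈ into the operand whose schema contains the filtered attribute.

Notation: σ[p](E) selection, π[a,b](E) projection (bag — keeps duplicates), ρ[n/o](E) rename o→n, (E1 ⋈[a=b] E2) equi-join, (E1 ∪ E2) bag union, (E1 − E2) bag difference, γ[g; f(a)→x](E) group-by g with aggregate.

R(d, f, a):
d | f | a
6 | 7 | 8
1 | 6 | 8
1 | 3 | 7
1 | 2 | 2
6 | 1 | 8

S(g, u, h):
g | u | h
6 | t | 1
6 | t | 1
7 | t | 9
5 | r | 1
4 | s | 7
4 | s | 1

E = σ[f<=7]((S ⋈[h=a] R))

σ filters on f, owned by the right side.
E' = (S ⋈[h=a] σ[f<=7](R))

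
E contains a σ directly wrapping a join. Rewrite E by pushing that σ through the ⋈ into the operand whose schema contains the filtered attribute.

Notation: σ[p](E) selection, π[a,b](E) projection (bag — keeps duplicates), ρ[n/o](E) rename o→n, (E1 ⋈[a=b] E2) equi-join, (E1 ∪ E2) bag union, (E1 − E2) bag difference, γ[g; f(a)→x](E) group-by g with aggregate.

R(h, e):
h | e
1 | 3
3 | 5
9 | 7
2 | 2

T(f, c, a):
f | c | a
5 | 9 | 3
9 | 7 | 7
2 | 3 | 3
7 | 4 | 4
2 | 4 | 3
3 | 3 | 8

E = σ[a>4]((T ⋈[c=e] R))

σ filters on a, owned by the left side.
E' = (σ[a>4](T) ⋈[c=e] R)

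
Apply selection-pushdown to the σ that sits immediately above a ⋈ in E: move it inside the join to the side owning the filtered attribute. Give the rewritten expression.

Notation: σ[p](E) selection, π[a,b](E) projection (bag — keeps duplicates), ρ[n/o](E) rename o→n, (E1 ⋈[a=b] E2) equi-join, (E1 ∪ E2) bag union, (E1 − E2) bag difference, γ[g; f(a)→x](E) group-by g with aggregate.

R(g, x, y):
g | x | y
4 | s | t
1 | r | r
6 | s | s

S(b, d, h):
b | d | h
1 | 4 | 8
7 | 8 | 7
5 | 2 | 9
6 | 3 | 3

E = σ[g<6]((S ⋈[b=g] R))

σ filters on g, owned by the right side.
E' = (S ⋈[b=g] σ[g<6](R))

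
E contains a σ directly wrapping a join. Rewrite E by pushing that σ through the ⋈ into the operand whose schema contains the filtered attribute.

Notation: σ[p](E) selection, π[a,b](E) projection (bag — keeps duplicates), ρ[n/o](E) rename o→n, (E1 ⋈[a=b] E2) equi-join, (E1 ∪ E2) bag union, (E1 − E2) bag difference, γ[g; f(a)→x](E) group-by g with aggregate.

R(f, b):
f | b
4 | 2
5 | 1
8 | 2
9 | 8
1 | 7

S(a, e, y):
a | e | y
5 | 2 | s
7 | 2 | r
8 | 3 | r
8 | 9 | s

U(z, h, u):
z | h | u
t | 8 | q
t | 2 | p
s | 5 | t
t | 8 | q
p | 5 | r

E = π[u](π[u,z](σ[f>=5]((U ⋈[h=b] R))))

σ filters on f, owned by the right side.
E' = π[u](π[u,z]((U ⋈[h=b] σ[f>=5](R))))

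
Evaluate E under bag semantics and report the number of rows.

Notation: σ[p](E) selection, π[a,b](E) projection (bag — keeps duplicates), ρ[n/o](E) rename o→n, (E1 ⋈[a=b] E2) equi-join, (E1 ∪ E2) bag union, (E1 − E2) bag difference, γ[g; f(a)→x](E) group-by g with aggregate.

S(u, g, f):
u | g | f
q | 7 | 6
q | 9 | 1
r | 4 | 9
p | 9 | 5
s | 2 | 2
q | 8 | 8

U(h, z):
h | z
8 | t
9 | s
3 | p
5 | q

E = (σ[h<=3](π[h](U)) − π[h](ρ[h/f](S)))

Subexpression sizes:
  U → 4
  π[h](U) → 4
  σ[h<=3](π[h](U)) → 1
  S → 6
  ρ[h/f](S) → 6
  π[h](ρ[h/f](S)) → 6
  (σ[h<=3](π[h](U)) − π[h](ρ[h/f](S))) → 1

|E| = 1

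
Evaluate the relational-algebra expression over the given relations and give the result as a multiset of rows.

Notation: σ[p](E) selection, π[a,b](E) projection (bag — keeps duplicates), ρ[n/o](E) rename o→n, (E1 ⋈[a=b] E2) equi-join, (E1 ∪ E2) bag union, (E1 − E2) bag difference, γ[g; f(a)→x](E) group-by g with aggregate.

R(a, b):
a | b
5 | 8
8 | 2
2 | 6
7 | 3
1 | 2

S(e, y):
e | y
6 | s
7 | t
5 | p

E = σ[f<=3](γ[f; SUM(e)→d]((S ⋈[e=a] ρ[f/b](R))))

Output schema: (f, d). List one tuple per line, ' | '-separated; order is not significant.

Per-node cardinality:
  S → 3
  R → 5
  ρ[f/b](R) → 5
  (S ⋈[e=a] ρ[f/b](R)) → 2
  γ[f; SUM(e)→d]((S ⋈[e=a] ρ[f/b](R))) → 2
  σ[f<=3](γ[f; SUM(e)→d]((S ⋈[e=a] ρ[f/b](R)))) → 1

== RESULT ==
f | d
3 | 7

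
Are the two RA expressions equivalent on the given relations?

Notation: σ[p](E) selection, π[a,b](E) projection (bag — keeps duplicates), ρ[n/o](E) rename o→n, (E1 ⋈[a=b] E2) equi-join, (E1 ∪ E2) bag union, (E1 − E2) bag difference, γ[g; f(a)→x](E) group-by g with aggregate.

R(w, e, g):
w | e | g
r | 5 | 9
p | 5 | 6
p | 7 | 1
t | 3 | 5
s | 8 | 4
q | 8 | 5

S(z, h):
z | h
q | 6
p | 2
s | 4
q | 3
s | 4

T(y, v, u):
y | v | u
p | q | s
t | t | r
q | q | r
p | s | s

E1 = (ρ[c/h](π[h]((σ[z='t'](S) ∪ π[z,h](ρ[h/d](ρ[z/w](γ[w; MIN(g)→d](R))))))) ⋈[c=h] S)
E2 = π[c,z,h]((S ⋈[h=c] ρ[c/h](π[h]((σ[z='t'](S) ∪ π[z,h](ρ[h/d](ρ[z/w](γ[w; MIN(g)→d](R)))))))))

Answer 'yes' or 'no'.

E1 per-node cardinality:
  S → 5
  σ[z='t'](S) → 0
  R → 6
  γ[w; MIN(g)→d](R) → 5
  ρ[z/w](γ[w; MIN(g)→d](R)) → 5
  ρ[h/d](ρ[z/w](γ[w; MIN(g)→d](R))) → 5
  π[z,h](ρ[h/d](ρ[z/w](γ[w; MIN(g)→d](R)))) → 5
  (σ[z='t'](S) ∪ π[z,h](ρ[h/d](ρ[z/w](γ[w; MIN(g)→d](R))))) → 5
  π[h]((σ[z='t'](S) ∪ π[z,h](ρ[h/d](ρ[z/w](γ[w; MIN(g)→d](R)))))) → 5
  ρ[c/h](π[h]((σ[z='t'](S) ∪ π[z,h](ρ[h/d](ρ[z/w](γ[w; MIN(g)→d](R))))))) → 5
  S → 5
  (ρ[c/h](π[h]((σ[z='t'](S) ∪ π[z,h](ρ[h/d](ρ[z/w](γ[w; MIN(g)→d](R))))))) ⋈[c=h] S) → 2
E2 per-node cardinality:
  S → 5
  S → 5
  σ[z='t'](S) → 0
  R → 6
  γ[w; MIN(g)→d](R) → 5
  ρ[z/w](γ[w; MIN(g)→d](R)) → 5
  ρ[h/d](ρ[z/w](γ[w; MIN(g)→d](R))) → 5
  π[z,h](ρ[h/d](ρ[z/w](γ[w; MIN(g)→d](R)))) → 5
  (σ[z='t'](S) ∪ π[z,h](ρ[h/d](ρ[z/w](γ[w; MIN(g)→d](R))))) → 5
  π[h]((σ[z='t'](S) ∪ π[z,h](ρ[h/d](ρ[z/w](γ[w; MIN(g)→d](R)))))) → 5
  ρ[c/h](π[h]((σ[z='t'](S) ∪ π[z,h](ρ[h/d](ρ[z/w](γ[w; MIN(g)→d](R))))))) → 5
  (S ⋈[h=c] ρ[c/h](π[h]((σ[z='t'](S) ∪ π[z,h](ρ[h/d](ρ[z/w](γ[w; MIN(g)→d](R)))))))) → 2
  π[c,z,h]((S ⋈[h=c] ρ[c/h](π[h]((σ[z='t'](S) ∪ π[z,h](ρ[h/d](ρ[z/w](γ[w; MIN(g)→d](R))))))))) → 2

E1 and E2 produce the same multiset:
c | z | h
4 | s | 4
4 | s | 4

yes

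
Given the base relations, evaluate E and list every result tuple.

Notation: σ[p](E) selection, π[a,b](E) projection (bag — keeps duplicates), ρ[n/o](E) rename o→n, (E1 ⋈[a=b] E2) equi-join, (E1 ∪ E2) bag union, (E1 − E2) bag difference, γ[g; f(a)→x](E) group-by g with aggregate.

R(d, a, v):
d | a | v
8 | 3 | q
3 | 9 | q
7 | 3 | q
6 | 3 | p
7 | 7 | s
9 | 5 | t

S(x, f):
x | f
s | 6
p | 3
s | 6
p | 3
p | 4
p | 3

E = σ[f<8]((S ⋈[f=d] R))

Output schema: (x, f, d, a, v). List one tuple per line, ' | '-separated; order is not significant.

Row counts bottom-up:
  S → 6
  R → 6
  (S ⋈[f=d] R) → 5
  σ[f<8]((S ⋈[f=d] R)) → 5

== RESULT ==
x | f | d | a | v
p | 3 | 3 | 9 | q
p | 3 | 3 | 9 | q
p | 3 | 3 | 9 | q
s | 6 | 6 | 3 | p
s | 6 | 6 | 3 | p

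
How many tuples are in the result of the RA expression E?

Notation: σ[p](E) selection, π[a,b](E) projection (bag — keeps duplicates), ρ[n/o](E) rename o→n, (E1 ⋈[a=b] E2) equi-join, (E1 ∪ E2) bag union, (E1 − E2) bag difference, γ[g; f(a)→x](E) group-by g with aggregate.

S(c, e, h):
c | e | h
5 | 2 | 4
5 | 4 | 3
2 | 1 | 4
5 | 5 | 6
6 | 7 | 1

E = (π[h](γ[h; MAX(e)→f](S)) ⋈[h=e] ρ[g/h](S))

Row counts bottom-up:
  S → 5
  γ[h; MAX(e)→f](S) → 4
  π[h](γ[h; MAX(e)→f](S)) → 4
  S → 5
  ρ[g/h](S) → 5
  (π[h](γ[h; MAX(e)→f](S)) ⋈[h=e] ρ[g/h](S)) → 2

|E| = 2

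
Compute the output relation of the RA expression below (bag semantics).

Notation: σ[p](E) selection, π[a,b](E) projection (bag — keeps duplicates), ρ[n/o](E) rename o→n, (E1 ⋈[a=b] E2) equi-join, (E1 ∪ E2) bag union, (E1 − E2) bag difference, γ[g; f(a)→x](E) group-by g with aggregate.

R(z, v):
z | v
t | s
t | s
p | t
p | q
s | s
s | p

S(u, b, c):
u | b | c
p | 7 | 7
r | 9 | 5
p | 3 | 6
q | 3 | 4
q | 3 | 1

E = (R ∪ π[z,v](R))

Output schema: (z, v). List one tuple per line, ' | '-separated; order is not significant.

Row counts bottom-up:
  R → 6
  R → 6
  π[z,v](R) → 6
  (R ∪ π[z,v](R)) → 12

== RESULT ==
z | v
p | q
p | q
p | t
p | t
s | p
s | p
s | s
s | s
t | s
t | s
t | s
t | s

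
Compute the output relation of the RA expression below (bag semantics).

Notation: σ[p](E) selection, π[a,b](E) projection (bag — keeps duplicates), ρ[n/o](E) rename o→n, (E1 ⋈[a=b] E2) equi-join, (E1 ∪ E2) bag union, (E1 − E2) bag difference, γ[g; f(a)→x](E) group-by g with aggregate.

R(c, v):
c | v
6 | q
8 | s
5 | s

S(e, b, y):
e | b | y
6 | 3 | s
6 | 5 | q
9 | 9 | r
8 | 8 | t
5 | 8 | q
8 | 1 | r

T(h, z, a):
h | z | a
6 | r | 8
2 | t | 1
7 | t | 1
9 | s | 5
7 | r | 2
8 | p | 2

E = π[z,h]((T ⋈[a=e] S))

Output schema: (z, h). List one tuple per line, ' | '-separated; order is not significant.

Row counts bottom-up:
  T → 6
  S → 6
  (T ⋈[a=e] S) → 3
  π[z,h]((T ⋈[a=e] S)) → 3

== RESULT ==
z | h
r | 6
r | 6
s | 9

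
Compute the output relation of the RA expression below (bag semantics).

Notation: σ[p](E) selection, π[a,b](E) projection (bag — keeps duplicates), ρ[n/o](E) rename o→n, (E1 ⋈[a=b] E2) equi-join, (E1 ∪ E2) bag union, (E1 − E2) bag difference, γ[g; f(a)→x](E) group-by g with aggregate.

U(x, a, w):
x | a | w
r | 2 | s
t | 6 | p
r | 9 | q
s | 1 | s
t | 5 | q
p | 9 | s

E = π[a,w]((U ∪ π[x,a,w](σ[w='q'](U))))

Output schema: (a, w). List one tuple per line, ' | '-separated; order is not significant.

Row counts bottom-up:
  U → 6
  U → 6
  σ[w='q'](U) → 2
  π[x,a,w](σ[w='q'](U)) → 2
  (U ∪ π[x,a,w](σ[w='q'](U))) → 8
  π[a,w]((U ∪ π[x,a,w](σ[w='q'](U)))) → 8

== RESULT ==
a | w
1 | s
2 | s
5 | q
5 | q
6 | p
9 | q
9 | q
9 | s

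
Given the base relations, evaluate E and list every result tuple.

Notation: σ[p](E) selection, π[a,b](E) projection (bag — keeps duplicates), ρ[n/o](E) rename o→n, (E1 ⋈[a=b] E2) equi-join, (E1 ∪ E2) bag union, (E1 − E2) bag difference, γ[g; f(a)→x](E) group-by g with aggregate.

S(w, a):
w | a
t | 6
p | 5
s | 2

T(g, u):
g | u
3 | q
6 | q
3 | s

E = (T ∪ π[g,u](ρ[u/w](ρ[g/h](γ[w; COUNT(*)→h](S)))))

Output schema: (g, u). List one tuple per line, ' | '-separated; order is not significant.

Row counts bottom-up:
  T → 3
  S → 3
  γ[w; COUNT(*)→h](S) → 3
  ρ[g/h](γ[w; COUNT(*)→h](S)) → 3
  ρ[u/w](ρ[g/h](γ[w; COUNT(*)→h](S))) → 3
  π[g,u](ρ[u/w](ρ[g/h](γ[w; COUNT(*)→h](S)))) → 3
  (T ∪ π[g,u](ρ[u/w](ρ[g/h](γ[w; COUNT(*)→h](S))))) → 6

== RESULT ==
g | u
1 | p
1 | s
1 | t
3 | q
3 | s
6 | q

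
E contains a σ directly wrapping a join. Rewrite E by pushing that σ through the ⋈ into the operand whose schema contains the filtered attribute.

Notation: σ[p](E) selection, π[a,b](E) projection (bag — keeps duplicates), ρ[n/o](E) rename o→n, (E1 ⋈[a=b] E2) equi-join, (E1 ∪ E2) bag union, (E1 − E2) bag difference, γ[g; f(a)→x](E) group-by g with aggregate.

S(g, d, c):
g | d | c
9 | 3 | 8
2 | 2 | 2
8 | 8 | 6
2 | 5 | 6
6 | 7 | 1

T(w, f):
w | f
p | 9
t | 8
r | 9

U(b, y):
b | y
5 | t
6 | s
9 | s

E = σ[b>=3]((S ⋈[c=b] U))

σ filters on b, owned by the right side.
E' = (S ⋈[c=b] σ[b>=3](U))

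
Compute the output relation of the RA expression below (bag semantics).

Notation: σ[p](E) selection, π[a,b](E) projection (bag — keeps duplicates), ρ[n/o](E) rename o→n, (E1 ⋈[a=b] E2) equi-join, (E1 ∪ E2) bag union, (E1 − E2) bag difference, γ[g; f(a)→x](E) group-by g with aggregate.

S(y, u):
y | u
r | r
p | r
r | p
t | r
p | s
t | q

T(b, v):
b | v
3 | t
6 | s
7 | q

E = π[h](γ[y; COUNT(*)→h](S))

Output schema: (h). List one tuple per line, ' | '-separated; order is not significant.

Stepwise |·|:
  S → 6
  γ[y; COUNT(*)→h](S) → 3
  π[h](γ[y; COUNT(*)→h](S)) → 3

== RESULT ==
h
2
2
2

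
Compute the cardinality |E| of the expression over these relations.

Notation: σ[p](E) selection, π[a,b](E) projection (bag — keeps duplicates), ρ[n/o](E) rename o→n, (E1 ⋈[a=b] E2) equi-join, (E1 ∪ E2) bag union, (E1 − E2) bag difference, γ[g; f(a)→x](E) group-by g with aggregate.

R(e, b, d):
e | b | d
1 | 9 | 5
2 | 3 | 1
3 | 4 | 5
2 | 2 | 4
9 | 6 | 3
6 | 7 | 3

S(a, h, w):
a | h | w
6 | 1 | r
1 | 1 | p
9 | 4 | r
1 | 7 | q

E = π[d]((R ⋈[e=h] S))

Subexpression sizes:
  R → 6
  S → 4
  (R ⋈[e=h] S) → 2
  π[d]((R ⋈[e=h] S)) → 2

|E| = 2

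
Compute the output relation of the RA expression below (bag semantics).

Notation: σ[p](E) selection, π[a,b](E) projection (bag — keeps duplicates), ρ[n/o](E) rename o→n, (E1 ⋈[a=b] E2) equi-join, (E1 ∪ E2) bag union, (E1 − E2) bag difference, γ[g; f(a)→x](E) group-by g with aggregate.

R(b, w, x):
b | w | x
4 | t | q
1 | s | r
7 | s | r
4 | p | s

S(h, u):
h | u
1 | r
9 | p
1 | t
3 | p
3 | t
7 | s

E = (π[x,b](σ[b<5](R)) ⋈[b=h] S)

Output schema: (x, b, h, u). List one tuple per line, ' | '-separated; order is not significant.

Subexpression sizes:
  R → 4
  σ[b<5](R) → 3
  π[x,b](σ[b<5](R)) → 3
  S → 6
  (π[x,b](σ[b<5](R)) ⋈[b=h] S) → 2

== RESULT ==
x | b | h | u
r | 1 | 1 | r
r | 1 | 1 | t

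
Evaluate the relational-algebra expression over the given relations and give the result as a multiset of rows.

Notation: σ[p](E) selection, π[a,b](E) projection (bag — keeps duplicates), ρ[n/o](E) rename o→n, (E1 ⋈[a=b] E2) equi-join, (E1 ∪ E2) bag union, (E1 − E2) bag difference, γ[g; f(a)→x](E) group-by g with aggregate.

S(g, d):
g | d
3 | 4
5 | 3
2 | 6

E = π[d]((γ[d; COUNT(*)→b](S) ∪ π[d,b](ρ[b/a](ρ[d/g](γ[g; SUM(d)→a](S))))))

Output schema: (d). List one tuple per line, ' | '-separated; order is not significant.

Subexpression sizes:
  S → 3
  γ[d; COUNT(*)→b](S) → 3
  S → 3
  γ[g; SUM(d)→a](S) → 3
  ρ[d/g](γ[g; SUM(d)→a](S)) → 3
  ρ[b/a](ρ[d/g](γ[g; SUM(d)→a](S))) → 3
  π[d,b](ρ[b/a](ρ[d/g](γ[g; SUM(d)→a](S)))) → 3
  (γ[d; COUNT(*)→b](S) ∪ π[d,b](ρ[b/a](ρ[d/g](γ[g; SUM(d)→a](S))))) → 6
  π[d]((γ[d; COUNT(*)→b](S) ∪ π[d,b](ρ[b/a](ρ[d/g](γ[g; SUM(d)→a](S)))))) → 6

== RESULT ==
d
2
3
3
4
5
6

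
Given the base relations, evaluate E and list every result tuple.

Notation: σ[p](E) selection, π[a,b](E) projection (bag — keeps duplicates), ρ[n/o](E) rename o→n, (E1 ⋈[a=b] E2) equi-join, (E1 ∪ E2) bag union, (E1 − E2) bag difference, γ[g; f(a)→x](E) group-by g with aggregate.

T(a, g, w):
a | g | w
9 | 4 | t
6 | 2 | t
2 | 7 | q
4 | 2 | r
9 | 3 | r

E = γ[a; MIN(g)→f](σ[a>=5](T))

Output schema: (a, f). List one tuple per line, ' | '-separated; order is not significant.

Stepwise |·|:
  T → 5
  σ[a>=5](T) → 3
  γ[a; MIN(g)→f](σ[a>=5](T)) → 2

== RESULT ==
a | f
6 | 2
9 | 3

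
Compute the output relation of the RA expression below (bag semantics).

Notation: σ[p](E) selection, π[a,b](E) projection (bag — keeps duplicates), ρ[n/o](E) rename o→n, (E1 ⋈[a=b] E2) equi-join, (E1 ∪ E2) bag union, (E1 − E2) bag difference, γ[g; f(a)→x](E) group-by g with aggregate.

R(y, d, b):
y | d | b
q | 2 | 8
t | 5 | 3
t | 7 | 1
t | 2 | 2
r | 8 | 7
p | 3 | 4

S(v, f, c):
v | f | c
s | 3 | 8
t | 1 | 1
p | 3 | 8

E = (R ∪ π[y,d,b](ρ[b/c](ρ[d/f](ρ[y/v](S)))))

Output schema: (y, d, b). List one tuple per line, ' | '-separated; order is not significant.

Row counts bottom-up:
  R → 6
  S → 3
  ρ[y/v](S) → 3
  ρ[d/f](ρ[y/v](S)) → 3
  ρ[b/c](ρ[d/f](ρ[y/v](S))) → 3
  π[y,d,b](ρ[b/c](ρ[d/f](ρ[y/v](S)))) → 3
  (R ∪ π[y,d,b](ρ[b/c](ρ[d/f](ρ[y/v](S))))) → 9

== RESULT ==
y | d | b
p | 3 | 4
p | 3 | 8
q | 2 | 8
r | 8 | 7
s | 3 | 8
t | 1 | 1
t | 2 | 2
t | 5 | 3
t | 7 | 1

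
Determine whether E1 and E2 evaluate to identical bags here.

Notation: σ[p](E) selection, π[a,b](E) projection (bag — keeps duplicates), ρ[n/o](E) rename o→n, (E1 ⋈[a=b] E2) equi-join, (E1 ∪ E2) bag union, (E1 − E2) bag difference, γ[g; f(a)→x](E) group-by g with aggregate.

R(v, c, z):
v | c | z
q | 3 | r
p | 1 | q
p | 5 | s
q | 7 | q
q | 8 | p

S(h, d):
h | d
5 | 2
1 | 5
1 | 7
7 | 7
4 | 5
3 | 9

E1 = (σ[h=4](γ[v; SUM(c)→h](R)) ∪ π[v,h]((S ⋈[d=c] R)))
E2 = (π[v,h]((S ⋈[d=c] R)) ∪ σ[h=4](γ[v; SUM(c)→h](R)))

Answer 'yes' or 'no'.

E1 subexpression sizes:
  R → 5
  γ[v; SUM(c)→h](R) → 2
  σ[h=4](γ[v; SUM(c)→h](R)) → 0
  S → 6
  R → 5
  (S ⋈[d=c] R) → 4
  π[v,h]((S ⋈[d=c] R)) → 4
  (σ[h=4](γ[v; SUM(c)→h](R)) ∪ π[v,h]((S ⋈[d=c] R))) → 4
E2 subexpression sizes:
  S → 6
  R → 5
  (S ⋈[d=c] R) → 4
  π[v,h]((S ⋈[d=c] R)) → 4
  R → 5
  γ[v; SUM(c)→h](R) → 2
  σ[h=4](γ[v; SUM(c)→h](R)) → 0
  (π[v,h]((S ⋈[d=c] R)) ∪ σ[h=4](γ[v; SUM(c)→h](R))) → 4

E1 and E2 produce the same multiset:
v | h
p | 1
p | 4
q | 1
q | 7

yes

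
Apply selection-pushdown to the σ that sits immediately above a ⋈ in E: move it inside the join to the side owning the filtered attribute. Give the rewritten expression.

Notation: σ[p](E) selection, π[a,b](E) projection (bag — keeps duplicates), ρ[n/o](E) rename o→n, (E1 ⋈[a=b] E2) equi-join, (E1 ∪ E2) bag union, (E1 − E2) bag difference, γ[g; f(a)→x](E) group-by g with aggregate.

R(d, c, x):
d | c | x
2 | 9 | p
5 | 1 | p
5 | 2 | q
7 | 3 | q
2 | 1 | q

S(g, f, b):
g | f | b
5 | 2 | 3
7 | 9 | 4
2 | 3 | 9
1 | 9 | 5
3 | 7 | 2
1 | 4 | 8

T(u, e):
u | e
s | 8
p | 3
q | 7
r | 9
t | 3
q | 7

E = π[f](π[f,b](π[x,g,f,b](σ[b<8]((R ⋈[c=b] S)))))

σ filters on b, owned by the right side.
E' = π[f](π[f,b](π[x,g,f,b]((R ⋈[c=b] σ[b<8](S)))))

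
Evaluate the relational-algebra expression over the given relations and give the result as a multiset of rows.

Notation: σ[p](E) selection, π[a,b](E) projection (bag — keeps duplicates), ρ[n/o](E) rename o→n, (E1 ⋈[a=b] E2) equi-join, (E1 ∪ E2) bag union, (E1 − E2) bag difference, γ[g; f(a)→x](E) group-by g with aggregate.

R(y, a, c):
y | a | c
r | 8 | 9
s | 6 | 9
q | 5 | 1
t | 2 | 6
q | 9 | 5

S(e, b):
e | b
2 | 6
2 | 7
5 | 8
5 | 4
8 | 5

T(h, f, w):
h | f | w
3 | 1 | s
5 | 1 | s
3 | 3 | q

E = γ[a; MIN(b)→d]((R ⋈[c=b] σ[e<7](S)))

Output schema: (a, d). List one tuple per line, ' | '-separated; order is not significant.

Per-node cardinality:
  R → 5
  S → 5
  σ[e<7](S) → 4
  (R ⋈[c=b] σ[e<7](S)) → 1
  γ[a; MIN(b)→d]((R ⋈[c=b] σ[e<7](S))) → 1

== RESULT ==
a | d
2 | 6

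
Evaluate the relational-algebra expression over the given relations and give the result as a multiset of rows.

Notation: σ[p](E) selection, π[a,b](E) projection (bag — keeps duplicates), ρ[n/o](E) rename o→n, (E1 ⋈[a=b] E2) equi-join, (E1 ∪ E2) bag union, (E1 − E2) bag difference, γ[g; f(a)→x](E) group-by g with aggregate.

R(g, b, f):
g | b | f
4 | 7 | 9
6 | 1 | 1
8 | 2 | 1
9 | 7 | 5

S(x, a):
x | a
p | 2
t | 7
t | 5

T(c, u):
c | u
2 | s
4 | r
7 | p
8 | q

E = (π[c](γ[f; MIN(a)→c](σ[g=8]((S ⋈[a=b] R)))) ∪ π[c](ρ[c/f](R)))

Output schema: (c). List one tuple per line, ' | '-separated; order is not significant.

Row counts bottom-up:
  S → 3
  R → 4
  (S ⋈[a=b] R) → 3
  σ[g=8]((S ⋈[a=b] R)) → 1
  γ[f; MIN(a)→c](σ[g=8]((S ⋈[a=b] R))) → 1
  π[c](γ[f; MIN(a)→c](σ[g=8]((S ⋈[a=b] R)))) → 1
  R → 4
  ρ[c/f](R) → 4
  π[c](ρ[c/f](R)) → 4
  (π[c](γ[f; MIN(a)→c](σ[g=8]((S ⋈[a=b] R)))) ∪ π[c](ρ[c/f](R))) → 5

== RESULT ==
c
1
1
2
5
9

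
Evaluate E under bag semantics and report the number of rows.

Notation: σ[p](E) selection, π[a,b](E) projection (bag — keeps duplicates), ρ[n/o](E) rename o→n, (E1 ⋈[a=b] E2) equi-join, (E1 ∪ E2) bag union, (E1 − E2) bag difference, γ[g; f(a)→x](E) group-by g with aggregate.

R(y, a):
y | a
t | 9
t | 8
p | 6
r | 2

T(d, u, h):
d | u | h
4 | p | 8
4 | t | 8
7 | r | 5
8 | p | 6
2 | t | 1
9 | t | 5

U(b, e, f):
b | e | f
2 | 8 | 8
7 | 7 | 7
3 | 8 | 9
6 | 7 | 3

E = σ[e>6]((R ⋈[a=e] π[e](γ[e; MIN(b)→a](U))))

Subexpression sizes:
  R → 4
  U → 4
  γ[e; MIN(b)→a](U) → 2
  π[e](γ[e; MIN(b)→a](U)) → 2
  (R ⋈[a=e] π[e](γ[e; MIN(b)→a](U))) → 1
  σ[e>6]((R ⋈[a=e] π[e](γ[e; MIN(b)→a](U)))) → 1

|E| = 1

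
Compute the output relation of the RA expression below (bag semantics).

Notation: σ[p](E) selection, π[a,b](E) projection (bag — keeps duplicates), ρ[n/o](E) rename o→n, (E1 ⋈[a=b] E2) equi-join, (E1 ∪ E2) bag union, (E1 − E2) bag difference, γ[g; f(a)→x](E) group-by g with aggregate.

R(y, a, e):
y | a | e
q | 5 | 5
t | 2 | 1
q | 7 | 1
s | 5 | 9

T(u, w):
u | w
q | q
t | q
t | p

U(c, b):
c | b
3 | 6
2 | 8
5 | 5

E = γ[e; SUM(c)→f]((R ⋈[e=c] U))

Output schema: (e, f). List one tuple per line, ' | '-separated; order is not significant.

Stepwise |·|:
  R → 4
  U → 3
  (R ⋈[e=c] U) → 1
  γ[e; SUM(c)→f]((R ⋈[e=c] U)) → 1

== RESULT ==
e | f
5 | 5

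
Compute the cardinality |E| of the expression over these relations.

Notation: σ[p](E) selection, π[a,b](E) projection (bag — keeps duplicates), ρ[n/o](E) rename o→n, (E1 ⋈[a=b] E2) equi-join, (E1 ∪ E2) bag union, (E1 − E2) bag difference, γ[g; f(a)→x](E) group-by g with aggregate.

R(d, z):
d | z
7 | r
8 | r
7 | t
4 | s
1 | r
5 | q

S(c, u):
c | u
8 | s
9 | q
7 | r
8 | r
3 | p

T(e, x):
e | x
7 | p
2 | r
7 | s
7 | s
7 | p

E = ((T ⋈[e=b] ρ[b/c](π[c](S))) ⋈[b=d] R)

Subexpression sizes:
  T → 5
  S → 5
  π[c](S) → 5
  ρ[b/c](π[c](S)) → 5
  (T ⋈[e=b] ρ[b/c](π[c](S))) → 4
  R → 6
  ((T ⋈[e=b] ρ[b/c](π[c](S))) ⋈[b=d] R) → 8

|E| = 8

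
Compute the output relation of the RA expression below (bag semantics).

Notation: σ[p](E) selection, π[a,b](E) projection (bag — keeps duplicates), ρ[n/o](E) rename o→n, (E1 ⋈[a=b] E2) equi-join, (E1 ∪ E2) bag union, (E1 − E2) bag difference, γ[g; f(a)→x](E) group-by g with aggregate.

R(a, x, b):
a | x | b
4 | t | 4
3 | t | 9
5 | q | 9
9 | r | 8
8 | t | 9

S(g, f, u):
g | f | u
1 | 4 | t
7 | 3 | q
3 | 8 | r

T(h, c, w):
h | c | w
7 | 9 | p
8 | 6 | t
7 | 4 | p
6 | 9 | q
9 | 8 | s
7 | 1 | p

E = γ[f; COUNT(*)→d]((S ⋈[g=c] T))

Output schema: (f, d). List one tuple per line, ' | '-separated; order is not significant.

Stepwise |·|:
  S → 3
  T → 6
  (S ⋈[g=c] T) → 1
  γ[f; COUNT(*)→d]((S ⋈[g=c] T)) → 1

== RESULT ==
f | d
4 | 1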